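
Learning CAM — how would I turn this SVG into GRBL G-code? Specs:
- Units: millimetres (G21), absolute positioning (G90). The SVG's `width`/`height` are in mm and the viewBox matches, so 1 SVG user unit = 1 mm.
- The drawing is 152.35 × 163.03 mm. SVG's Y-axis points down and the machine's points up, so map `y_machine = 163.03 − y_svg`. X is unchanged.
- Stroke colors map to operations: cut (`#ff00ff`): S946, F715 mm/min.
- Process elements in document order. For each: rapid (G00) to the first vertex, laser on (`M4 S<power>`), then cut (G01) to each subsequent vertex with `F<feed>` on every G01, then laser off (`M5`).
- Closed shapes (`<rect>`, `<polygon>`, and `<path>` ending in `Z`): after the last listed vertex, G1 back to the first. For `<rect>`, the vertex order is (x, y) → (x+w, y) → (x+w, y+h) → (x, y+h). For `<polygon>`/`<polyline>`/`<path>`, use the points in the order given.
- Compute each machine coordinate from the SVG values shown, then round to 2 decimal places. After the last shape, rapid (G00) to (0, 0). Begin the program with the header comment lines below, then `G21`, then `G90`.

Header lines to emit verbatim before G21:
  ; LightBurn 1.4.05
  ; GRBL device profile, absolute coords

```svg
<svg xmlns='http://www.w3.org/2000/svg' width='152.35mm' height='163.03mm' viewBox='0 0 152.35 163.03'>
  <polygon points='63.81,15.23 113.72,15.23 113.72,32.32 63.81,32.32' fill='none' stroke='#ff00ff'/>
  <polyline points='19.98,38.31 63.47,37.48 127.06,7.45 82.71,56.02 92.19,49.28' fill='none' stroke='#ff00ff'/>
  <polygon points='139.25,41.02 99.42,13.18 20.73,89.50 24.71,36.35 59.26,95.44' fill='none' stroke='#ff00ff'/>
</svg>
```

; LightBurn 1.4.05
; GRBL device profile, absolute coords
G21
G90
G00 X63.81 Y147.80
M4 S946
G01 X113.72 Y147.80 F715
G01 X113.72 Y130.71 F715
G01 X63.81 Y130.71 F715
G01 X63.81 Y147.80 F715
M5
G00 X19.98 Y124.72
M4 S946
G01 X63.47 Y125.55 F715
G01 X127.06 Y155.58 F715
G01 X82.71 Y107.01 F715
G01 X92.19 Y113.75 F715
M5
G00 X139.25 Y122.01
M4 S946
G01 X99.42 Y149.85 F715
G01 X20.73 Y73.53 F715
G01 X24.71 Y126.68 F715
G01 X59.26 Y67.59 F715
G01 X139.25 Y122.01 F715
M5
G00 X0.00 Y0.00

viewBox `0 0 152.35 163.03` with mm width/height → 1 unit = 1 mm. Flip: y_m = 163.03 − y_svg.

**Shape 1** — `<polygon>` rectangle, stroke `#ff00ff` → cut (S946, F715). Machine vertices: (63.81,147.80) → (113.72,147.80) → (113.72,130.71) → (63.81,130.71) → (63.81,147.80). Closed: final G1 returns to the first vertex.

**Shape 2** — `<polyline>` open polyline, stroke `#ff00ff` → cut (S946, F715). Machine vertices: (19.98,124.72) → (63.47,125.55) → (127.06,155.58) → (82.71,107.01) → (92.19,113.75). Open path.

**Shape 3** — `<polygon>` closed polygon, stroke `#ff00ff` → cut (S946, F715). Machine vertices: (139.25,122.01) → (99.42,149.85) → (20.73,73.53) → (24.71,126.68) → (59.26,67.59) → (139.25,122.01). Closed: final G1 returns to the first vertex.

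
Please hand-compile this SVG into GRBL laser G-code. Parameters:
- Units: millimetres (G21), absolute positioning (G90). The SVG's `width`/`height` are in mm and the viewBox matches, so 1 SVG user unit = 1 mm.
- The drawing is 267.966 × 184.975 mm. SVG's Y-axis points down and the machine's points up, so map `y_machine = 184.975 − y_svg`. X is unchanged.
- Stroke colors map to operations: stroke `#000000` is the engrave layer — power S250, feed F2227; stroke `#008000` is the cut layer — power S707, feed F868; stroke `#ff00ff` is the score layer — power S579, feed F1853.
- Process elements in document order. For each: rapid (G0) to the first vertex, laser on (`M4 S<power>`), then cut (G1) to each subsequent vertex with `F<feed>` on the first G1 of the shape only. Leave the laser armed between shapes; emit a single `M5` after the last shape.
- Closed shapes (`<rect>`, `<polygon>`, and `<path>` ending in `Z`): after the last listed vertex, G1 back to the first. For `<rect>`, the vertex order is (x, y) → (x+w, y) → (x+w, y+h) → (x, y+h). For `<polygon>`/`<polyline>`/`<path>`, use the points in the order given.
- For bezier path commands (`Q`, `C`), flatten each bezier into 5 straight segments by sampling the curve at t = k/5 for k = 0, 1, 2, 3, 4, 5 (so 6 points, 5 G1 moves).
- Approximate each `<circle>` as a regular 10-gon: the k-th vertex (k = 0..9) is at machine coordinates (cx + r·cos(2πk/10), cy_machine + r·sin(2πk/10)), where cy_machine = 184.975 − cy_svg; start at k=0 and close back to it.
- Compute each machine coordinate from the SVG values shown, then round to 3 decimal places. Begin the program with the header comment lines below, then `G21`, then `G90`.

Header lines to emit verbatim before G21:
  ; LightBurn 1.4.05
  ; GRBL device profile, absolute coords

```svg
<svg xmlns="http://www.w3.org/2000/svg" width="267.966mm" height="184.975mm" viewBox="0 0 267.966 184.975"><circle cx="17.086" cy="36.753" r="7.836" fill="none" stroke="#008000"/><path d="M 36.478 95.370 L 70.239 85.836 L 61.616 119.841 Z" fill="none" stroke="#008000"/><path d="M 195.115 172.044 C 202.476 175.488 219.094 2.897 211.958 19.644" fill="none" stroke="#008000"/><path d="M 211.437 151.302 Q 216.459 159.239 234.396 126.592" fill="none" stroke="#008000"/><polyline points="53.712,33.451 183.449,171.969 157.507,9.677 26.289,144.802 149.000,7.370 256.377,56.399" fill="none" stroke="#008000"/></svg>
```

; LightBurn 1.4.05
; GRBL device profile, absolute coords
G21
G90
G0 X24.922 Y148.222
M4 S707
G1 X23.425 Y152.828 F868
G1 X19.507 Y155.674
G1 X14.665 Y155.674
G1 X10.747 Y152.828
G1 X9.250 Y148.222
G1 X10.747 Y143.616
G1 X14.665 Y140.770
G1 X19.507 Y140.770
G1 X23.425 Y143.616
G1 X24.922 Y148.222
G0 X36.478 Y89.605
M4 S707
G1 X70.239 Y99.139 F868
G1 X61.616 Y65.134
G1 X36.478 Y89.605
G0 X195.115 Y12.931
M4 S707
G1 X200.378 Y29.066 F868
G1 X206.279 Y69.911
G1 X211.232 Y117.929
G1 X213.653 Y155.582
G1 X211.958 Y165.331
G0 X211.437 Y33.673
M4 S707
G1 X213.962 Y32.122 F868
G1 X217.521 Y33.817
G1 X222.113 Y38.759
G1 X227.738 Y46.948
G1 X234.396 Y58.383
G0 X53.712 Y151.524
M4 S707
G1 X183.449 Y13.006 F868
G1 X157.507 Y175.298
G1 X26.289 Y40.173
G1 X149.000 Y177.605
G1 X256.377 Y128.576
M5

1 u = 1 mm; y_m = 184.975 − y.

[1] `<circle>` circle, #008000→cut S707 F868: (24.922,148.222) → (23.425,152.828) → (19.507,155.674) → (14.665,155.674) → (10.747,152.828) → (9.250,148.222) → (10.747,143.616) → (14.665,140.770) → (19.507,140.770) → (23.425,143.616) → (24.922,148.222) (closed)

[2] `<path>` regular polygon, #008000→cut S707 F868: (36.478,89.605) → (70.239,99.139) → (61.616,65.134) → (36.478,89.605) (closed)

[3] `<path>` cubic bezier, #008000→cut S707 F868: (195.115,12.931) → (200.378,29.066) → (206.279,69.911) → (211.232,117.929) → (213.653,155.582) → (211.958,165.331)

[4] `<path>` quadratic bezier, #008000→cut S707 F868: (211.437,33.673) → (213.962,32.122) → (217.521,33.817) → (222.113,38.759) → (227.738,46.948) → (234.396,58.383)

[5] `<polyline>` open polyline, #008000→cut S707 F868: (53.712,151.524) → (183.449,13.006) → (157.507,175.298) → (26.289,40.173) → (149.000,177.605) → (256.377,128.576)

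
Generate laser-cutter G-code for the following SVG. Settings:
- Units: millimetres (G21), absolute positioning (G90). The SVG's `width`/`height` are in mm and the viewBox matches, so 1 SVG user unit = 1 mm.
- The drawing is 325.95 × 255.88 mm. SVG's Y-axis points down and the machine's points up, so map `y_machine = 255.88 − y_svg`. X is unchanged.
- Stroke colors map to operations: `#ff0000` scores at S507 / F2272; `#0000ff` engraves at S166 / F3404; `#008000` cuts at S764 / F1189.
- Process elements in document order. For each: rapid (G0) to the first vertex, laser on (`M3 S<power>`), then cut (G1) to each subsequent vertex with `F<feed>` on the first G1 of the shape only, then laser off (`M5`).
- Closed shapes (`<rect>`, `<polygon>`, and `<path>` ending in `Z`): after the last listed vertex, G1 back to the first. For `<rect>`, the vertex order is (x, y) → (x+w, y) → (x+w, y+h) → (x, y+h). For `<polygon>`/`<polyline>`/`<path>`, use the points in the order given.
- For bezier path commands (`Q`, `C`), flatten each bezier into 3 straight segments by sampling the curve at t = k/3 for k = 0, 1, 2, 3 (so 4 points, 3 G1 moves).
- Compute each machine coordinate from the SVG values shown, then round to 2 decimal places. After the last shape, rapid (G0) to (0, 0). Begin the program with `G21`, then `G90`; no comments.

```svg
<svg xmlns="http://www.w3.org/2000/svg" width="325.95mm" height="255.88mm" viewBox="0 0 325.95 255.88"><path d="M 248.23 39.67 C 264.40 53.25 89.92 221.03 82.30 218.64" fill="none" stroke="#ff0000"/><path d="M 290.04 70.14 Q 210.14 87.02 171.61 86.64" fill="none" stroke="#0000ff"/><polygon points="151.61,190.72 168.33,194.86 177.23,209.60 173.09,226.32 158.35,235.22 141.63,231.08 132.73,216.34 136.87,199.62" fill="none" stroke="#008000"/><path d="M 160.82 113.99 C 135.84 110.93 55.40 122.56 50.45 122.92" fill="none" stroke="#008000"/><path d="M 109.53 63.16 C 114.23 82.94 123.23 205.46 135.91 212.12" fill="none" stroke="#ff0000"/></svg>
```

G21
G90
G0 X248.23 Y216.21
M3 S507
G1 X214.09 Y163.24 F2272
G1 X132.30 Y79.56
G1 X82.30 Y37.24
M5
G0 X290.04 Y185.74
M3 S166
G1 X241.37 Y176.40 F3404
G1 X201.89 Y170.90
G1 X171.61 Y169.24
M5
G0 X151.61 Y65.16
M3 S764
G1 X168.33 Y61.02 F1189
G1 X177.23 Y46.28
G1 X173.09 Y29.56
G1 X158.35 Y20.66
G1 X141.63 Y24.80
G1 X132.73 Y39.54
G1 X136.87 Y56.26
G1 X151.61 Y65.16
M5
G0 X160.82 Y141.89
M3 S764
G1 X122.20 Y141.01 F1189
G1 X75.71 Y136.12
G1 X50.45 Y132.96
M5
G0 X109.53 Y192.72
M3 S507
G1 X115.64 Y146.79 F2272
G1 X124.48 Y80.94
G1 X135.91 Y43.76
M5
G0 X0.00 Y0.00

1 u = 1 mm; y_m = 255.88 − y.

[1] `<path>` cubic bezier, #ff0000→score S507 F2272: (248.23,216.21) → (214.09,163.24) → (132.30,79.56) → (82.30,37.24)

[2] `<path>` quadratic bezier, #0000ff→engrave S166 F3404: (290.04,185.74) → (241.37,176.40) → (201.89,170.90) → (171.61,169.24)

[3] `<polygon>` regular polygon, #008000→cut S764 F1189: (151.61,65.16) → (168.33,61.02) → (177.23,46.28) → (173.09,29.56) → (158.35,20.66) → (141.63,24.80) → (132.73,39.54) → (136.87,56.26) → (151.61,65.16) (closed)

[4] `<path>` cubic bezier, #008000→cut S764 F1189: (160.82,141.89) → (122.20,141.01) → (75.71,136.12) → (50.45,132.96)

[5] `<path>` cubic bezier, #ff0000→score S507 F2272: (109.53,192.72) → (115.64,146.79) → (124.48,80.94) → (135.91,43.76)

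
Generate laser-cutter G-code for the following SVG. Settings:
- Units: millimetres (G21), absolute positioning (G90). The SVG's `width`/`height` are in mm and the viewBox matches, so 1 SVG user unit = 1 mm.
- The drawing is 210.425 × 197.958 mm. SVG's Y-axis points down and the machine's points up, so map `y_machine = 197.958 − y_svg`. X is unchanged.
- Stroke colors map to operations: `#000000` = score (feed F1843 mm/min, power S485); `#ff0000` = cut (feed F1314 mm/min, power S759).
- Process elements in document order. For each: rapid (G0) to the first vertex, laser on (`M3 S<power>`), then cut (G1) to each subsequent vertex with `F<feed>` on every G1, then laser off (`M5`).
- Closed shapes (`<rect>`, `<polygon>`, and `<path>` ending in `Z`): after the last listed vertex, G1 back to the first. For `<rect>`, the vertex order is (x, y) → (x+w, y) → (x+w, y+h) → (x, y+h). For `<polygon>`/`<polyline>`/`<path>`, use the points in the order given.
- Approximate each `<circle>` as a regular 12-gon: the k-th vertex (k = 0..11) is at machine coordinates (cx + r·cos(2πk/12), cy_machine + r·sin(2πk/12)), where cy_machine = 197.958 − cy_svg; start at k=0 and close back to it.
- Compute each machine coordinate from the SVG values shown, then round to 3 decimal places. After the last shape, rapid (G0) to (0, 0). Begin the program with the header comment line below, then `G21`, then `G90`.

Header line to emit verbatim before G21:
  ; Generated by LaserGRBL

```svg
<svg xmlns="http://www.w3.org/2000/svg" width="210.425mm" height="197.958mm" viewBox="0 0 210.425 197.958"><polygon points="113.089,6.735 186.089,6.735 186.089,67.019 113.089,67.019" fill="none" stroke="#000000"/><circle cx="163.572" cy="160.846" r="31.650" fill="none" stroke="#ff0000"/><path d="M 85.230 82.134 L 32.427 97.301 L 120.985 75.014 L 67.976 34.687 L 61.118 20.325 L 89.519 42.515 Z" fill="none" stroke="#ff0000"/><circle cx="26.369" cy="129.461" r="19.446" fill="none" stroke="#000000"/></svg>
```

; Generated by LaserGRBL
G21
G90
G0 X113.089 Y191.223
M3 S485
G1 X186.089 Y191.223 F1843
G1 X186.089 Y130.939 F1843
G1 X113.089 Y130.939 F1843
G1 X113.089 Y191.223 F1843
M5
G0 X195.222 Y37.112
M3 S759
G1 X190.982 Y52.937 F1314
G1 X179.397 Y64.522 F1314
G1 X163.572 Y68.762 F1314
G1 X147.747 Y64.522 F1314
G1 X136.162 Y52.937 F1314
G1 X131.922 Y37.112 F1314
G1 X136.162 Y21.287 F1314
G1 X147.747 Y9.702 F1314
G1 X163.572 Y5.462 F1314
G1 X179.397 Y9.702 F1314
G1 X190.982 Y21.287 F1314
G1 X195.222 Y37.112 F1314
M5
G0 X85.230 Y115.824
M3 S759
G1 X32.427 Y100.657 F1314
G1 X120.985 Y122.944 F1314
G1 X67.976 Y163.271 F1314
G1 X61.118 Y177.633 F1314
G1 X89.519 Y155.443 F1314
G1 X85.230 Y115.824 F1314
M5
G0 X45.815 Y68.497
M3 S485
G1 X43.210 Y78.220 F1843
G1 X36.092 Y85.338 F1843
G1 X26.369 Y87.943 F1843
G1 X16.646 Y85.338 F1843
G1 X9.528 Y78.220 F1843
G1 X6.923 Y68.497 F1843
G1 X9.528 Y58.774 F1843
G1 X16.646 Y51.656 F1843
G1 X26.369 Y49.051 F1843
G1 X36.092 Y51.656 F1843
G1 X43.210 Y58.774 F1843
G1 X45.815 Y68.497 F1843
M5
G0 X0.000 Y0.000

1 u = 1 mm; y_m = 197.958 − y.

[1] `<polygon>` rectangle, #000000→score S485 F1843: (113.089,191.223) → (186.089,191.223) → (186.089,130.939) → (113.089,130.939) → (113.089,191.223) (closed)

[2] `<circle>` circle, #ff0000→cut S759 F1314: (195.222,37.112) → (190.982,52.937) → (179.397,64.522) → (163.572,68.762) → (147.747,64.522) → (136.162,52.937) → (131.922,37.112) → (136.162,21.287) → (147.747,9.702) → (163.572,5.462) → (179.397,9.702) → (190.982,21.287) → (195.222,37.112) (closed)

[3] `<path>` closed polygon, #ff0000→cut S759 F1314: (85.230,115.824) → (32.427,100.657) → (120.985,122.944) → (67.976,163.271) → (61.118,177.633) → (89.519,155.443) → (85.230,115.824) (closed)

[4] `<circle>` circle, #000000→score S485 F1843: (45.815,68.497) → (43.210,78.220) → (36.092,85.338) → (26.369,87.943) → (16.646,85.338) → (9.528,78.220) → (6.923,68.497) → (9.528,58.774) → (16.646,51.656) → (26.369,49.051) → (36.092,51.656) → (43.210,58.774) → (45.815,68.497) (closed)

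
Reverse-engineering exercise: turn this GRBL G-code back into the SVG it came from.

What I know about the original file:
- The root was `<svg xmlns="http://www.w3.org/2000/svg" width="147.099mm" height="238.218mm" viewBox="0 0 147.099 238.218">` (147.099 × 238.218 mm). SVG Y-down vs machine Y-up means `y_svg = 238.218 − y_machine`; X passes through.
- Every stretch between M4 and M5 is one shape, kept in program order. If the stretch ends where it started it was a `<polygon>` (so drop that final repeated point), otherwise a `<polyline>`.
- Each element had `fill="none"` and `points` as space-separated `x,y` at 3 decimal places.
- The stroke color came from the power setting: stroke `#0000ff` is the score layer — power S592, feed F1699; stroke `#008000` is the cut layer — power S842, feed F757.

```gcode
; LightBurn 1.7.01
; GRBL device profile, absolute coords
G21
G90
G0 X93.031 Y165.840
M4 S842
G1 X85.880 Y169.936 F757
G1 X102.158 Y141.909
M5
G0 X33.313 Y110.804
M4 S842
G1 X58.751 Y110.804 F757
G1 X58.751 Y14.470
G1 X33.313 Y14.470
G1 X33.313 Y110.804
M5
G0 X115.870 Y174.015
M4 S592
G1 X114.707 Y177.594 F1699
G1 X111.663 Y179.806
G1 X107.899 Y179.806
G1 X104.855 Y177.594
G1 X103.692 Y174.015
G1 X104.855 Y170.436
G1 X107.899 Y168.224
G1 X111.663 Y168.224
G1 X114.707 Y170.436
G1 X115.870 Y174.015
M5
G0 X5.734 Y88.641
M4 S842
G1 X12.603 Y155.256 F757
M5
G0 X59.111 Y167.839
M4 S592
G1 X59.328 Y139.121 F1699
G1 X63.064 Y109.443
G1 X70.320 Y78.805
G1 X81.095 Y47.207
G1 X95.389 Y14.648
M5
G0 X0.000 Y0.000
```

Machine Y-up, SVG Y-down with viewBox height 238.218, so y_svg = 238.218 − y_machine; X carries over.

Run 1: S842 ⇒ cut layer `#008000`. The run is open, so emit a `<polyline>` with points (Y-flipped): 93.031,72.378 85.880,68.282 102.158,96.309.

Run 2: S842 ⇒ cut layer `#008000`. The run returns to its start, so emit a `<polygon>` with points (Y-flipped): 33.313,127.414 58.751,127.414 58.751,223.748 33.313,223.748.

Run 3: the run's S592 means `#0000ff` (score). The run returns to its start, so emit a `<polygon>` with points (Y-flipped): 115.870,64.203 114.707,60.624 111.663,58.412 107.899,58.412 104.855,60.624 103.692,64.203 104.855,67.782 107.899,69.994 111.663,69.994 114.707,67.782.

Run 4: power S842 maps to stroke `#008000` (cut). The run is open, so emit a `<polyline>` with points (Y-flipped): 5.734,149.577 12.603,82.962.

Run 5: S592 ⇒ score layer `#0000ff`. The run is open, so emit a `<polyline>` with points (Y-flipped): 59.111,70.379 59.328,99.097 63.064,128.775 70.320,159.413 81.095,191.011 95.389,223.570.

<svg xmlns="http://www.w3.org/2000/svg" width="147.099mm" height="238.218mm" viewBox="0 0 147.099 238.218">
  <polyline points="93.031,72.378 85.880,68.282 102.158,96.309" fill="none" stroke="#008000"/>
  <polygon points="33.313,127.414 58.751,127.414 58.751,223.748 33.313,223.748" fill="none" stroke="#008000"/>
  <polygon points="115.870,64.203 114.707,60.624 111.663,58.412 107.899,58.412 104.855,60.624 103.692,64.203 104.855,67.782 107.899,69.994 111.663,69.994 114.707,67.782" fill="none" stroke="#0000ff"/>
  <polyline points="5.734,149.577 12.603,82.962" fill="none" stroke="#008000"/>
  <polyline points="59.111,70.379 59.328,99.097 63.064,128.775 70.320,159.413 81.095,191.011 95.389,223.570" fill="none" stroke="#0000ff"/>
</svg>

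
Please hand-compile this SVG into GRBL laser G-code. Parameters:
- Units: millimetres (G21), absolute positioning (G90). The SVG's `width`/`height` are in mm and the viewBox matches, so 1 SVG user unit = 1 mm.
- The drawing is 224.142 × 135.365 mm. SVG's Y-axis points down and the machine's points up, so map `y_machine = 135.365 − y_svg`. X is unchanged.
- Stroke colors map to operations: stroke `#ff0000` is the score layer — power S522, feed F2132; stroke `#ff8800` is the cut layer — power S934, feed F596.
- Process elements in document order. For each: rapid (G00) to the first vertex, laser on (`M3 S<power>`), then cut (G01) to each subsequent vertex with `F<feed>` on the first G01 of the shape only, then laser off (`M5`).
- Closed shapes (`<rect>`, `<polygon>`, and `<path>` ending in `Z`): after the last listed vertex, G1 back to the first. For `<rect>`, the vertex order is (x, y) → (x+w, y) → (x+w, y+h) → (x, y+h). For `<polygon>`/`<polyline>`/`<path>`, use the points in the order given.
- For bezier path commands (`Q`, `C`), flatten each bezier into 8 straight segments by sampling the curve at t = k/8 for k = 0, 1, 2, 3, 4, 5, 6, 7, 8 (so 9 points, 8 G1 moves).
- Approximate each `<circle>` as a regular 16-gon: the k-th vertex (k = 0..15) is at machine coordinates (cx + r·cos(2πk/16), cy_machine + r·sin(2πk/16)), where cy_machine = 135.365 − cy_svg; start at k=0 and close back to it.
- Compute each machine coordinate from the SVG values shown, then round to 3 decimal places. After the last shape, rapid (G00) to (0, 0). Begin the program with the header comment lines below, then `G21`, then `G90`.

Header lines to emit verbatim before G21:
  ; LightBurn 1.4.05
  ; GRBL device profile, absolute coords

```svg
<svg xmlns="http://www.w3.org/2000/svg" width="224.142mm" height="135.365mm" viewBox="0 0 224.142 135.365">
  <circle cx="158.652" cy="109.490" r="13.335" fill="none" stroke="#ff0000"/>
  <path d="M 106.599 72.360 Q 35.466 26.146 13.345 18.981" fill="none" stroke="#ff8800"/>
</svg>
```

; LightBurn 1.4.05
; GRBL device profile, absolute coords
G21
G90
G00 X171.987 Y25.875
M3 S522
G01 X170.972 Y30.978 F2132
G01 X168.081 Y35.304
G01 X163.755 Y38.195
G01 X158.652 Y39.210
G01 X153.549 Y38.195
G01 X149.223 Y35.304
G01 X146.332 Y30.978
G01 X145.317 Y25.875
G01 X146.332 Y20.772
G01 X149.223 Y16.446
G01 X153.549 Y13.555
G01 X158.652 Y12.540
G01 X163.755 Y13.555
G01 X168.081 Y16.446
G01 X170.972 Y20.772
G01 X171.987 Y25.875
M5
G00 X106.599 Y63.005
M3 S934
G01 X89.582 Y73.948 F596
G01 X74.096 Y83.671
G01 X60.142 Y92.174
G01 X47.719 Y99.457
G01 X36.828 Y105.519
G01 X27.469 Y110.361
G01 X19.641 Y113.983
G01 X13.345 Y116.384
M5
G00 X0.000 Y0.000

Since the viewBox matches the mm dimensions, user units are millimetres directly. The only transform is the Y-flip y_m = 135.365 − y_svg.

Shape 1 is a circle drawn with `<circle>`. Its stroke #ff0000 means score at S522, F2132. After flipping Y the toolpath is (171.987,25.875) → (170.972,30.978) → (168.081,35.304) → (163.755,38.195) → (158.652,39.210) → (153.549,38.195) → (149.223,35.304) → (146.332,30.978) → (145.317,25.875) → (146.332,20.772) → (149.223,16.446) → (153.549,13.555) → (158.652,12.540) → (163.755,13.555) → (168.081,16.446) → (170.972,20.772) → (171.987,25.875), returning to the start.

Shape 2 is a quadratic bezier drawn with `<path>`. Its stroke #ff8800 means cut at S934, F596. After flipping Y the toolpath is (106.599,63.005) → (89.582,73.948) → (74.096,83.671) → (60.142,92.174) → (47.719,99.457) → (36.828,105.519) → (27.469,110.361) → (19.641,113.983) → (13.345,116.384).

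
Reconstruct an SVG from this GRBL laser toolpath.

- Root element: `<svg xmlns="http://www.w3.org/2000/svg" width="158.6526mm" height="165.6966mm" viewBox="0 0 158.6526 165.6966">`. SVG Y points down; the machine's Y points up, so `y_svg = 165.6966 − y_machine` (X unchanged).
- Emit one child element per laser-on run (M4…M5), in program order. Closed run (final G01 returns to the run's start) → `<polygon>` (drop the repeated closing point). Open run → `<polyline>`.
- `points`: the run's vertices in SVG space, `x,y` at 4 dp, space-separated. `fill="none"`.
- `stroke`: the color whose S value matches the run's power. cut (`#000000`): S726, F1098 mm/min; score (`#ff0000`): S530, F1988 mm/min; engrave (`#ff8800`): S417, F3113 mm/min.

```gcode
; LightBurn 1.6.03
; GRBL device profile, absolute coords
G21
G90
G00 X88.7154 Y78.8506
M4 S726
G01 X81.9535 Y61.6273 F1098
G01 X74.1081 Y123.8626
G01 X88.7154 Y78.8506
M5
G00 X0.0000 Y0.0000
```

<svg xmlns="http://www.w3.org/2000/svg" width="158.6526mm" height="165.6966mm" viewBox="0 0 158.6526 165.6966">
  <polygon points="88.7154,86.8460 81.9535,104.0693 74.1081,41.8340" fill="none" stroke="#000000"/>
</svg>

Each laser-on run becomes one SVG element. Flip Y back into SVG space with y_svg = 165.6966 − y_machine. Every run uses S726, so all elements get stroke `#000000` (cut).

Run 1: The run returns to its start, so emit a `<polygon>` with points (Y-flipped): 88.7154,86.8460 81.9535,104.0693 74.1081,41.8340.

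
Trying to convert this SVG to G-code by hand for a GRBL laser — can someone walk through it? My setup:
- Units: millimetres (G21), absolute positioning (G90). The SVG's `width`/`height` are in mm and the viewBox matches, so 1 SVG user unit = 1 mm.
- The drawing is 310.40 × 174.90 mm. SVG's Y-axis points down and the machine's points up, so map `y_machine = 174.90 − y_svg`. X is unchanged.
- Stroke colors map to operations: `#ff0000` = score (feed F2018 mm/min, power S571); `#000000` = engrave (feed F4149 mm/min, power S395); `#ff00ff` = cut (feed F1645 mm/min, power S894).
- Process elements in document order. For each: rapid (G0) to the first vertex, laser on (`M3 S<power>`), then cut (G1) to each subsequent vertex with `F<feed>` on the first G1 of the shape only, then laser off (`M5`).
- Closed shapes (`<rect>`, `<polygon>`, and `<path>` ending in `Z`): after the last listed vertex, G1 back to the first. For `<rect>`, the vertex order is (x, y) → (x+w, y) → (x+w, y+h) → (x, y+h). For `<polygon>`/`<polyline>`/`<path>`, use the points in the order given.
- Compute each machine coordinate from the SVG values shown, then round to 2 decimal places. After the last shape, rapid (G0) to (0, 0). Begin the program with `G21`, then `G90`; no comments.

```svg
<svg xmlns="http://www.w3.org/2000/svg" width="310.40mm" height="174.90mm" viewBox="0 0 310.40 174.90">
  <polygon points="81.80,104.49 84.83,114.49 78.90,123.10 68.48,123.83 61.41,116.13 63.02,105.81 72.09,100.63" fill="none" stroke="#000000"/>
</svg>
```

1 u = 1 mm; y_m = 174.90 − y.

[1] `<polygon>` regular polygon, #000000→engrave S395 F4149: (81.80,70.41) → (84.83,60.41) → (78.90,51.80) → (68.48,51.07) → (61.41,58.77) → (63.02,69.09) → (72.09,74.27) → (81.80,70.41) (closed)

G21
G90
G0 X81.80 Y70.41
M3 S395
G1 X84.83 Y60.41 F4149
G1 X78.90 Y51.80
G1 X68.48 Y51.07
G1 X61.41 Y58.77
G1 X63.02 Y69.09
G1 X72.09 Y74.27
G1 X81.80 Y70.41
M5
G0 X0.00 Y0.00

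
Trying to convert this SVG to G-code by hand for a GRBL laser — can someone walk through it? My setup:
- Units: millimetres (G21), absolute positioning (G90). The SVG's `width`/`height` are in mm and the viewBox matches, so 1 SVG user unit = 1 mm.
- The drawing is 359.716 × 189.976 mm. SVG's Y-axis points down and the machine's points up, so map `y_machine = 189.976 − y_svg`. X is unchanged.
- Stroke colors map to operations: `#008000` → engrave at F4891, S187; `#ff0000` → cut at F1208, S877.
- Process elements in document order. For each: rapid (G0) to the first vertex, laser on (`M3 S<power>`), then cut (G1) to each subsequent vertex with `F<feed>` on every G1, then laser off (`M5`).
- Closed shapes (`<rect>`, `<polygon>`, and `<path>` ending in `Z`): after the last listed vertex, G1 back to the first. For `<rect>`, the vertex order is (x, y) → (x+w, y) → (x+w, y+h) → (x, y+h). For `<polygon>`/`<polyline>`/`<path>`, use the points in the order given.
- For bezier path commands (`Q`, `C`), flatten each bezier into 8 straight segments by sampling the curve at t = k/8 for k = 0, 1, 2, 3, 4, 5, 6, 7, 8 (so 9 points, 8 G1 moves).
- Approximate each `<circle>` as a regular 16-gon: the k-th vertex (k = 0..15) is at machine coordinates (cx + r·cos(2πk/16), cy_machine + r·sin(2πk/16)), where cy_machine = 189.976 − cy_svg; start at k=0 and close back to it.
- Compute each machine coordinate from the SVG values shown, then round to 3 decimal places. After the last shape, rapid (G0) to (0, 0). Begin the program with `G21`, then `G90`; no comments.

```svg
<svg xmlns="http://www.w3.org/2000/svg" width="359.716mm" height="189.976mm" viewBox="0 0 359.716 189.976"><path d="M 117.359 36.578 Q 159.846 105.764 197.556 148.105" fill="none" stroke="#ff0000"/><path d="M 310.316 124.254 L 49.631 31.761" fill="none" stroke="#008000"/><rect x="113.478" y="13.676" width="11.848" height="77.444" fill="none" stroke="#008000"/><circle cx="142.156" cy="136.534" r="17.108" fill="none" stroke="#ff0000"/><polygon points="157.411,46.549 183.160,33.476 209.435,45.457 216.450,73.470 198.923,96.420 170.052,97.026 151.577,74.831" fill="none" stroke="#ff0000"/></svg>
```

viewBox `0 0 359.716 189.976` with mm width/height → 1 unit = 1 mm. Flip: y_m = 189.976 − y_svg.

**Shape 1** — `<path>` quadratic bezier, stroke `#ff0000` → cut (S877, F1208). Control points (SVG): P0=(117.359,36.578), P1=(159.846,105.764), P2=(197.556,148.105); sampled at t=k/8. Machine vertices: (117.359,153.398) → (127.906,136.521) → (138.304,120.483) → (148.552,105.284) → (158.652,90.923) → (168.602,77.402) → (178.402,64.719) → (188.054,52.876) → (197.556,41.871). Open path.

**Shape 2** — `<path>` line segment, stroke `#008000` → engrave (S187, F4891). Machine vertices: (310.316,65.722) → (49.631,158.215). Open path.

**Shape 3** — `<rect>` rectangle, stroke `#008000` → engrave (S187, F4891). Machine vertices: (113.478,176.300) → (125.326,176.300) → (125.326,98.856) → (113.478,98.856) → (113.478,176.300). Closed: final G1 returns to the first vertex.

**Shape 4** — `<circle>` circle, stroke `#ff0000` → cut (S877, F1208). Machine vertices: (159.264,53.442) → (157.962,59.989) → (154.253,65.539) → (148.703,69.248) → (142.156,70.550) → (135.609,69.248) → (130.059,65.539) → (126.350,59.989) → (125.048,53.442) → (126.350,46.895) → (130.059,41.345) → (135.609,37.636) → (142.156,36.334) → (148.703,37.636) → (154.253,41.345) → (157.962,46.895) → (159.264,53.442). Closed: final G1 returns to the first vertex.

**Shape 5** — `<polygon>` regular polygon, stroke `#ff0000` → cut (S877, F1208). Machine vertices: (157.411,143.427) → (183.160,156.500) → (209.435,144.519) → (216.450,116.506) → (198.923,93.556) → (170.052,92.950) → (151.577,115.145) → (157.411,143.427). Closed: final G1 returns to the first vertex.

G21
G90
G0 X117.359 Y153.398
M3 S877
G1 X127.906 Y136.521 F1208
G1 X138.304 Y120.483 F1208
G1 X148.552 Y105.284 F1208
G1 X158.652 Y90.923 F1208
G1 X168.602 Y77.402 F1208
G1 X178.402 Y64.719 F1208
G1 X188.054 Y52.876 F1208
G1 X197.556 Y41.871 F1208
M5
G0 X310.316 Y65.722
M3 S187
G1 X49.631 Y158.215 F4891
M5
G0 X113.478 Y176.300
M3 S187
G1 X125.326 Y176.300 F4891
G1 X125.326 Y98.856 F4891
G1 X113.478 Y98.856 F4891
G1 X113.478 Y176.300 F4891
M5
G0 X159.264 Y53.442
M3 S877
G1 X157.962 Y59.989 F1208
G1 X154.253 Y65.539 F1208
G1 X148.703 Y69.248 F1208
G1 X142.156 Y70.550 F1208
G1 X135.609 Y69.248 F1208
G1 X130.059 Y65.539 F1208
G1 X126.350 Y59.989 F1208
G1 X125.048 Y53.442 F1208
G1 X126.350 Y46.895 F1208
G1 X130.059 Y41.345 F1208
G1 X135.609 Y37.636 F1208
G1 X142.156 Y36.334 F1208
G1 X148.703 Y37.636 F1208
G1 X154.253 Y41.345 F1208
G1 X157.962 Y46.895 F1208
G1 X159.264 Y53.442 F1208
M5
G0 X157.411 Y143.427
M3 S877
G1 X183.160 Y156.500 F1208
G1 X209.435 Y144.519 F1208
G1 X216.450 Y116.506 F1208
G1 X198.923 Y93.556 F1208
G1 X170.052 Y92.950 F1208
G1 X151.577 Y115.145 F1208
G1 X157.411 Y143.427 F1208
M5
G0 X0.000 Y0.000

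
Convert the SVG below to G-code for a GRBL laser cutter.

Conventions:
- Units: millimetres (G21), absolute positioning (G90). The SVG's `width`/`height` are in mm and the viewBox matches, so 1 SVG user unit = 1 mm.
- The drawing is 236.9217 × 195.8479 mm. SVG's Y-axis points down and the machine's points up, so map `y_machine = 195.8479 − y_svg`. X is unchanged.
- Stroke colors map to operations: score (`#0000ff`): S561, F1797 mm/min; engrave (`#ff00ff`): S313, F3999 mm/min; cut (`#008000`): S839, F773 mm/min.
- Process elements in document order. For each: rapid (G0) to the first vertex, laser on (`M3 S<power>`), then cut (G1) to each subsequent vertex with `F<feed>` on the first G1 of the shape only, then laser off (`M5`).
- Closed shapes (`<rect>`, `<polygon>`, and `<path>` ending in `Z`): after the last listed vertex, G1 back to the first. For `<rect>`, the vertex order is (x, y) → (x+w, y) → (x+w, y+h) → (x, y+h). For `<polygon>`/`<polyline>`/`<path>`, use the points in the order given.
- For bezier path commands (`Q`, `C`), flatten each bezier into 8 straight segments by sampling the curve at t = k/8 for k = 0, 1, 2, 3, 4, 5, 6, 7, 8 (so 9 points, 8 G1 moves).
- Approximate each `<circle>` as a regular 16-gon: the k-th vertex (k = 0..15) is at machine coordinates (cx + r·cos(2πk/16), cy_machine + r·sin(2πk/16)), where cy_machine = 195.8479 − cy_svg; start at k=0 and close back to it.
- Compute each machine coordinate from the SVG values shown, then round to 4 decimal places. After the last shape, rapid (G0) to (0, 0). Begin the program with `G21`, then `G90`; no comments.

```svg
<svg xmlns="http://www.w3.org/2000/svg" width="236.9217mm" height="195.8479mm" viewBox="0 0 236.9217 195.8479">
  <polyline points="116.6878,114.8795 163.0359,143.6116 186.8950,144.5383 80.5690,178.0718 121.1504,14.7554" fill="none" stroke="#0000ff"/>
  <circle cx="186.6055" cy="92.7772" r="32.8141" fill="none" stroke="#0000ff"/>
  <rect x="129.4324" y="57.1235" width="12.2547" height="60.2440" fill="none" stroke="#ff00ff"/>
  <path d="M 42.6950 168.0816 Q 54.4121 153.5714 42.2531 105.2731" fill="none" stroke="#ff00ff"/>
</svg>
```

viewBox `0 0 236.9217 195.8479` with mm width/height → 1 unit = 1 mm. Flip: y_m = 195.8479 − y_svg.

**Shape 1** — `<polyline>` open polyline, stroke `#0000ff` → score (S561, F1797). Machine vertices: (116.6878,80.9684) → (163.0359,52.2363) → (186.8950,51.3096) → (80.5690,17.7761) → (121.1504,181.0925). Open path.

**Shape 2** — `<circle>` circle, stroke `#0000ff` → score (S561, F1797). Machine vertices: (219.4196,103.0707) → (216.9218,115.6281) → (209.8086,126.2738) → (199.1629,133.3870) → (186.6055,135.8848) → (174.0481,133.3870) → (163.4024,126.2738) → (156.2892,115.6281) → (153.7914,103.0707) → (156.2892,90.5133) → (163.4024,79.8676) → (174.0481,72.7544) → (186.6055,70.2566) → (199.1629,72.7544) → (209.8086,79.8676) → (216.9218,90.5133) → (219.4196,103.0707). Closed: final G1 returns to the first vertex.

**Shape 3** — `<rect>` rectangle, stroke `#ff00ff` → engrave (S313, F3999). Machine vertices: (129.4324,138.7244) → (141.6871,138.7244) → (141.6871,78.4804) → (129.4324,78.4804) → (129.4324,138.7244). Closed: final G1 returns to the first vertex.

**Shape 4** — `<path>` quadratic bezier, stroke `#ff00ff` → engrave (S313, F3999). Control points (SVG): P0=(42.6950,168.0816), P1=(54.4121,153.5714), P2=(42.2531,105.2731); sampled at t=k/8. Machine vertices: (42.6950,27.7663) → (45.2512,31.9218) → (47.0613,37.1332) → (48.1252,43.4004) → (48.4431,50.7235) → (48.0148,59.1025) → (46.8403,68.5374) → (44.9198,79.0282) → (42.2531,90.5748). Open path.

G21
G90
G0 X116.6878 Y80.9684
M3 S561
G1 X163.0359 Y52.2363 F1797
G1 X186.8950 Y51.3096
G1 X80.5690 Y17.7761
G1 X121.1504 Y181.0925
M5
G0 X219.4196 Y103.0707
M3 S561
G1 X216.9218 Y115.6281 F1797
G1 X209.8086 Y126.2738
G1 X199.1629 Y133.3870
G1 X186.6055 Y135.8848
G1 X174.0481 Y133.3870
G1 X163.4024 Y126.2738
G1 X156.2892 Y115.6281
G1 X153.7914 Y103.0707
G1 X156.2892 Y90.5133
G1 X163.4024 Y79.8676
G1 X174.0481 Y72.7544
G1 X186.6055 Y70.2566
G1 X199.1629 Y72.7544
G1 X209.8086 Y79.8676
G1 X216.9218 Y90.5133
G1 X219.4196 Y103.0707
M5
G0 X129.4324 Y138.7244
M3 S313
G1 X141.6871 Y138.7244 F3999
G1 X141.6871 Y78.4804
G1 X129.4324 Y78.4804
G1 X129.4324 Y138.7244
M5
G0 X42.6950 Y27.7663
M3 S313
G1 X45.2512 Y31.9218 F3999
G1 X47.0613 Y37.1332
G1 X48.1252 Y43.4004
G1 X48.4431 Y50.7235
G1 X48.0148 Y59.1025
G1 X46.8403 Y68.5374
G1 X44.9198 Y79.0282
G1 X42.2531 Y90.5748
M5
G0 X0.0000 Y0.0000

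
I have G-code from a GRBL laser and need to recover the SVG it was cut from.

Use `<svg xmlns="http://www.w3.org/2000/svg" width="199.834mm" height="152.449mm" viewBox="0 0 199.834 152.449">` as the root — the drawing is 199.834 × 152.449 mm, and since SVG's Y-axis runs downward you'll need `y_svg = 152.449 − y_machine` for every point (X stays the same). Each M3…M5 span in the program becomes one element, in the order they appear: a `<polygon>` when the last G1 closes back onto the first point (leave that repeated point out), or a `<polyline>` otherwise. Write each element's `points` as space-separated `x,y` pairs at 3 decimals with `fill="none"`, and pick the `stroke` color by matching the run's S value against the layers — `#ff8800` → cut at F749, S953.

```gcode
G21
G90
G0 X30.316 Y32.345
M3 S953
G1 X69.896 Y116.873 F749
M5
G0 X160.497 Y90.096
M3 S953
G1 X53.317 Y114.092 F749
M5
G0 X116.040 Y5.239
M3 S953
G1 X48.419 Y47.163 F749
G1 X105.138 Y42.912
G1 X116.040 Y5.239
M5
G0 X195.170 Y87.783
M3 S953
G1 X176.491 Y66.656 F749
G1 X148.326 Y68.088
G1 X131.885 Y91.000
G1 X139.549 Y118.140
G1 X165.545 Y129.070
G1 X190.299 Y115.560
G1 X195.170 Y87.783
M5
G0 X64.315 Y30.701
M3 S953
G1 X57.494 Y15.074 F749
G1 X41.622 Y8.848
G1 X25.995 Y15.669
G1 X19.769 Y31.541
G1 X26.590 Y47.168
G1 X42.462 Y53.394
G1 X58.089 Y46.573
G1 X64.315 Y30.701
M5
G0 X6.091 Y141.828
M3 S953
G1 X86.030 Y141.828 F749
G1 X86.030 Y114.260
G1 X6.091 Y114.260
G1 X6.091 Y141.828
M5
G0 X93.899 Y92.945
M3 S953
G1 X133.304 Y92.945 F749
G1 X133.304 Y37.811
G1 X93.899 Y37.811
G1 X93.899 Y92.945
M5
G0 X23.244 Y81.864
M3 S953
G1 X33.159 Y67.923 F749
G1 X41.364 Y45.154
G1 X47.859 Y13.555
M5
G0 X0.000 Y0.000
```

<svg xmlns="http://www.w3.org/2000/svg" width="199.834mm" height="152.449mm" viewBox="0 0 199.834 152.449">
  <polyline points="30.316,120.104 69.896,35.576" fill="none" stroke="#ff8800"/>
  <polyline points="160.497,62.353 53.317,38.357" fill="none" stroke="#ff8800"/>
  <polygon points="116.040,147.210 48.419,105.286 105.138,109.537" fill="none" stroke="#ff8800"/>
  <polygon points="195.170,64.666 176.491,85.793 148.326,84.361 131.885,61.449 139.549,34.309 165.545,23.379 190.299,36.889" fill="none" stroke="#ff8800"/>
  <polygon points="64.315,121.748 57.494,137.375 41.622,143.601 25.995,136.780 19.769,120.908 26.590,105.281 42.462,99.055 58.089,105.876" fill="none" stroke="#ff8800"/>
  <polygon points="6.091,10.621 86.030,10.621 86.030,38.189 6.091,38.189" fill="none" stroke="#ff8800"/>
  <polygon points="93.899,59.504 133.304,59.504 133.304,114.638 93.899,114.638" fill="none" stroke="#ff8800"/>
  <polyline points="23.244,70.585 33.159,84.526 41.364,107.295 47.859,138.894" fill="none" stroke="#ff8800"/>
</svg>

Machine Y-up, SVG Y-down with viewBox height 152.449, so y_svg = 152.449 − y_machine; X carries over. Every run uses S953, so all elements get stroke `#ff8800` (cut).

Run 1: The run is open, so emit a `<polyline>` with points (Y-flipped): 30.316,120.104 69.896,35.576.

Run 2: The run is open, so emit a `<polyline>` with points (Y-flipped): 160.497,62.353 53.317,38.357.

Run 3: The run returns to its start, so emit a `<polygon>` with points (Y-flipped): 116.040,147.210 48.419,105.286 105.138,109.537.

Run 4: The run returns to its start, so emit a `<polygon>` with points (Y-flipped): 195.170,64.666 176.491,85.793 148.326,84.361 131.885,61.449 139.549,34.309 165.545,23.379 190.299,36.889.

Run 5: The run returns to its start, so emit a `<polygon>` with points (Y-flipped): 64.315,121.748 57.494,137.375 41.622,143.601 25.995,136.780 19.769,120.908 26.590,105.281 42.462,99.055 58.089,105.876.

Run 6: The run returns to its start, so emit a `<polygon>` with points (Y-flipped): 6.091,10.621 86.030,10.621 86.030,38.189 6.091,38.189.

Run 7: The run returns to its start, so emit a `<polygon>` with points (Y-flipped): 93.899,59.504 133.304,59.504 133.304,114.638 93.899,114.638.

Run 8: The run is open, so emit a `<polyline>` with points (Y-flipped): 23.244,70.585 33.159,84.526 41.364,107.295 47.859,138.894.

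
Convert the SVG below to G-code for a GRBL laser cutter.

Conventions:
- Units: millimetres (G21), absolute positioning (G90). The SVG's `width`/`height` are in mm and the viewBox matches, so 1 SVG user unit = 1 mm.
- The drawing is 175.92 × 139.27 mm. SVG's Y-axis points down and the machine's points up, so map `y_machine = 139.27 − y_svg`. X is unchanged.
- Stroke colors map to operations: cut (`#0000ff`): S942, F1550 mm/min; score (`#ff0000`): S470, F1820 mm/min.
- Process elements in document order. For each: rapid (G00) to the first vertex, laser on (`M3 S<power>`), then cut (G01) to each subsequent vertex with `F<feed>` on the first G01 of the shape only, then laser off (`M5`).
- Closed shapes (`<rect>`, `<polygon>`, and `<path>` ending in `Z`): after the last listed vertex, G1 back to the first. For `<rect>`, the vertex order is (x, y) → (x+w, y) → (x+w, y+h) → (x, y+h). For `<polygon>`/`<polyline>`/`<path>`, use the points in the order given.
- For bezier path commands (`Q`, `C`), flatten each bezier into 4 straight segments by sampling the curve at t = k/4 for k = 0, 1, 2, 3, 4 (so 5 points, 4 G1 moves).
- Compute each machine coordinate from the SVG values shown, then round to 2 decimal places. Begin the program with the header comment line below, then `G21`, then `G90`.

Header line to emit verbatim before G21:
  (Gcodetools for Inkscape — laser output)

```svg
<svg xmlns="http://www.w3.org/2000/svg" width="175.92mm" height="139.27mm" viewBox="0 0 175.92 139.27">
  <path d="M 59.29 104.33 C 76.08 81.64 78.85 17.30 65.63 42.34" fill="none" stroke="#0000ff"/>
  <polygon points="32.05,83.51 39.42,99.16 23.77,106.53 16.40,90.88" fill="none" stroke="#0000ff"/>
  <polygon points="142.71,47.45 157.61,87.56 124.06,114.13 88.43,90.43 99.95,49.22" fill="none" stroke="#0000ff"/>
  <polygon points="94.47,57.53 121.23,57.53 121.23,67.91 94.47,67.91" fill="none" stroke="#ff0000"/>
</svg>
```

1 u = 1 mm; y_m = 139.27 − y.

[1] `<path>` cubic bezier, #0000ff→cut S942 F1550: (59.29,34.94) → (69.22,57.72) → (73.71,83.83) → (72.58,101.00) → (65.63,96.93)

[2] `<polygon>` regular polygon, #0000ff→cut S942 F1550: (32.05,55.76) → (39.42,40.11) → (23.77,32.74) → (16.40,48.39) → (32.05,55.76) (closed)

[3] `<polygon>` regular polygon, #0000ff→cut S942 F1550: (142.71,91.82) → (157.61,51.71) → (124.06,25.14) → (88.43,48.84) → (99.95,90.05) → (142.71,91.82) (closed)

[4] `<polygon>` rectangle, #ff0000→score S470 F1820: (94.47,81.74) → (121.23,81.74) → (121.23,71.36) → (94.47,71.36) → (94.47,81.74) (closed)

(Gcodetools for Inkscape — laser output)
G21
G90
G00 X59.29 Y34.94
M3 S942
G01 X69.22 Y57.72 F1550
G01 X73.71 Y83.83
G01 X72.58 Y101.00
G01 X65.63 Y96.93
M5
G00 X32.05 Y55.76
M3 S942
G01 X39.42 Y40.11 F1550
G01 X23.77 Y32.74
G01 X16.40 Y48.39
G01 X32.05 Y55.76
M5
G00 X142.71 Y91.82
M3 S942
G01 X157.61 Y51.71 F1550
G01 X124.06 Y25.14
G01 X88.43 Y48.84
G01 X99.95 Y90.05
G01 X142.71 Y91.82
M5
G00 X94.47 Y81.74
M3 S470
G01 X121.23 Y81.74 F1820
G01 X121.23 Y71.36
G01 X94.47 Y71.36
G01 X94.47 Y81.74
M5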